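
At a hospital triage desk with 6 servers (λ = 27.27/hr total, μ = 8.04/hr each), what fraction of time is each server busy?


ρ = λ/(cμ) = 27.27/(6·8.04) = 27.27/48.24 = 0.5653

Final: 0.5653


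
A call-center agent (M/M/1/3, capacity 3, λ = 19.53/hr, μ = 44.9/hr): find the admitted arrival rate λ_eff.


ρ = 0.4350; P_K = (1−ρ)ρ^3/(1−ρ^4) = 0.048225
λ_eff = λ(1 − P_K) = 19.53·(1 − 0.048225) = 19.53·0.951775 = 18.5882 /hr

Final: 18.5882 /hr


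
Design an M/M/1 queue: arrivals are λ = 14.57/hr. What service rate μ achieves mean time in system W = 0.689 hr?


W = 1/(μ−λ) ⇒ μ − λ = 1/W = 1/0.689 = 1.4514
μ = λ + 1/W = 14.57 + 1.4514 = 16.0214 per hr

Final: 16.0214 /hr


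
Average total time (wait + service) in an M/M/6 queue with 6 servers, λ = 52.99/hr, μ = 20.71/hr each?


a = 2.5587; ρ = 0.4264; P₀ = 0.076905
Lq = P₀·a^c·ρ/(c!(1−ρ)²) = 0.03885
Wq = Lq/λ = 0.03885/52.99 = 0.0007332 hr
W = Wq + 1/μ = 0.0007332 + 0.04829 = 0.04902 hr

Final: 0.04902 hr


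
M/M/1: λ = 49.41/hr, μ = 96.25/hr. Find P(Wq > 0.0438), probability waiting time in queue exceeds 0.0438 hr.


ρ = 49.41/96.25 = 0.5134
P(Wq > t) = ρ·e^{−(μ−λ)t} = 0.5134·e^{−2.0516}
= 0.5134·0.128530 = 0.065981

Final: 0.065981


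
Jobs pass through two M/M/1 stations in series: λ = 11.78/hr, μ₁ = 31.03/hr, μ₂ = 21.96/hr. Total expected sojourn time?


Each node sees arrival rate λ = 11.78/hr (tandem ⇒ throughput preserved).
W₁ = 1/(μ₁−λ) = 1/(31.03−11.78) = 0.05195 hr
W₂ = 1/(μ₂−λ) = 1/(21.96−11.78) = 0.09823 hr
W_total = W₁ + W₂ = 0.05195 + 0.09823 = 0.15018 hr

Final: 0.15018 hr


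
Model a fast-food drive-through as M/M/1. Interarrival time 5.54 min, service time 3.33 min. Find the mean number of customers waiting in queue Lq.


λ = 60/5.54 = 10.8303 /hr
μ = 60/3.33 = 18.0180 /hr
ρ = λ/μ = 10.8303/18.0180 = 0.6011
Lq = ρ²/(1−ρ) = 0.3613/0.3989 = 0.9057

Final: 0.9057


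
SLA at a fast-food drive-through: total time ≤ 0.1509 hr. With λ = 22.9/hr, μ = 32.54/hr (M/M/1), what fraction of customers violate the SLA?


W ~ Exponential(μ−λ) for M/M/1.
μ − λ = 32.54 − 22.9 = 9.6400
P(W > t) = e^{−(μ−λ)t} = e^{−1.4547} = 0.233476

Final: 0.233476


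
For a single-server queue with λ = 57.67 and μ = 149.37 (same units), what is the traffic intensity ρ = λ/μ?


ρ = λ/μ = 57.67/149.37 = 0.3861

Final: 0.3861


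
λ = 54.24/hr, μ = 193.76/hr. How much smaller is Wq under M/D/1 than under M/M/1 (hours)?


ρ = 54.24/193.76 = 0.2799
Wq(M/M/1) = ρ/(μ−λ) = 0.2799/139.52 = 0.002006 hr
Wq(M/D/1) = ρ/(2(μ−λ)) = 0.001003 hr
Savings = 0.002006 − 0.001003 = 0.001003 hr

Final: 0.001003 hr


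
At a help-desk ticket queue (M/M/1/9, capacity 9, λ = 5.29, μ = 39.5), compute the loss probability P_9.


ρ = λ/μ = 5.29/39.5 = 0.1339
P_K = (1−ρ)ρ^K/(1−ρ^(K+1)) = (0.8661·0.00000001386)/(1 − 0.000000001856)
= 0.00000001200/1.000000 = 0.00000001200

Final: 0.00000001200


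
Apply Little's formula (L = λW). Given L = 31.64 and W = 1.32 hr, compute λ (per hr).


λ = L/W = 31.64/1.32 = 23.9697 /hr

Final: 23.9697 /hr


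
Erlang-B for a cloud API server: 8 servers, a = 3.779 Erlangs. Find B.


B(c,a) = (a^c/c!) / Σ_{k=0}^{c} a^k/k!
a^8/8! = 1.031560
Σ terms (k=0..8): 1.00000 + 3.77900 + 7.14042 + 8.99455 + 8.49760 + 6.42249 + 4.04510 + 2.18377 + 1.03156 = 43.094488
B = 1.031560/43.094488 = 0.023937

Final: 0.023937


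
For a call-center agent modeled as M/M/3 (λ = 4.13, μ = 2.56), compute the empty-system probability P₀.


a = λ/μ = 4.13/2.56 = 1.6133; ρ = a/c = 0.5378
Σ_{k=0}^{2} a^k/k! (terms k=0..2) = 1.00000 + 1.61328 + 1.30134 = 3.91462
Tail: a^3/(3!(1−ρ)) = 4.19885/(6·0.4622) = 1.51395
P₀ = 1/(3.91462 + 1.51395) = 1/5.42857 = 0.184211

Final: 0.184211


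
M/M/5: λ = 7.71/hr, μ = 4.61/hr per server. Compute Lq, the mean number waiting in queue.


a = λ/μ = 1.6725; ρ = a/5 = 0.3345
P₀ = 0.187248
Lq = P₀·a^c·ρ / (c!·(1−ρ)²) = 0.187248·13.08481·0.3345/(120·0.44290)
= 0.01542

Final: 0.01542


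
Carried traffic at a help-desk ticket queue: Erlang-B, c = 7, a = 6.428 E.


B(7,6.428) = 0.212751 (Erlang-B)
Carried load = a(1 − B) = 6.428·(1 − 0.212751) = 6.428·0.787249 = 5.0604 E

Final: 5.0604 Erlangs


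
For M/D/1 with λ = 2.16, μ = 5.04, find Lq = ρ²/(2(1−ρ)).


ρ = 2.16/5.04 = 0.4286
M/D/1: Lq = ρ²/(2(1−ρ)) = 0.1837/(2·0.5714) = 0.16071

Final: 0.16071


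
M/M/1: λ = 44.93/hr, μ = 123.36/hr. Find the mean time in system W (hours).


W = 1/(μ−λ) = 1/(123.36 − 44.93) = 1/78.43 = 0.01275 hr

Final: 0.01275 hr


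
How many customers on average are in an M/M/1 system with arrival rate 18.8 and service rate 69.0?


ρ = λ/μ = 18.8/69.0 = 0.2725
L = ρ/(1−ρ) = 0.2725/(1 − 0.2725) = 0.2725/0.7275 = 0.3745

Final: 0.3745


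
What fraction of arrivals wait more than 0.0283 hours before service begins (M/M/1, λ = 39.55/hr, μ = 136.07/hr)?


ρ = 39.55/136.07 = 0.2907
P(Wq > t) = ρ·e^{−(μ−λ)t} = 0.2907·e^{−2.7315}
= 0.2907·0.065120 = 0.018928

Final: 0.018928


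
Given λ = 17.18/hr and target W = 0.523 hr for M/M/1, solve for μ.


W = 1/(μ−λ) ⇒ μ − λ = 1/W = 1/0.523 = 1.9120
μ = λ + 1/W = 17.18 + 1.9120 = 19.0920 per hr

Final: 19.0920 /hr


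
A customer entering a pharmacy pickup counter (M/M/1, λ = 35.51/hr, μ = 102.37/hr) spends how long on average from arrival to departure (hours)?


W = 1/(μ−λ) = 1/(102.37 − 35.51) = 1/66.86 = 0.01496 hr

Final: 0.01496 hr


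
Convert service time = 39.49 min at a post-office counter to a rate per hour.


μ = 1/(service time) in consistent units.
1 hour = 60 min, so μ = 60/39.49 = 1.5194 per hour

Final: 1.5194 /hr


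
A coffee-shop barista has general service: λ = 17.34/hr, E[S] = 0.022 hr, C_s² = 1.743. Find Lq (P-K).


ρ = λ·E[S] = 17.34·0.022 = 0.3815
Lq = ρ²(1+C_s²)/(2(1−ρ)) = 0.1455·(1+1.743)/(2·0.6185)
= 0.1455·2.7430/1.2370 = 0.32269

Final: 0.32269


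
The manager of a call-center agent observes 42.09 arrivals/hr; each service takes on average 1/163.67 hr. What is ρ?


ρ = λ/μ = 42.09/163.67 = 0.2572

Final: 0.2572


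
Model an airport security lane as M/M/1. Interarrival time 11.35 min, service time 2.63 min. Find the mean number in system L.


λ = 60/11.35 = 5.2863 /hr
μ = 60/2.63 = 22.8137 /hr
ρ = λ/μ = 5.2863/22.8137 = 0.2317
L = ρ/(1−ρ) = 0.2317/0.7683 = 0.3016

Final: 0.3016


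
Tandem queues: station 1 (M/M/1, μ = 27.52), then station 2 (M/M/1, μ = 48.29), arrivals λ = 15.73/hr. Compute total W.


Each node sees arrival rate λ = 15.73/hr (tandem ⇒ throughput preserved).
W₁ = 1/(μ₁−λ) = 1/(27.52−15.73) = 0.08482 hr
W₂ = 1/(μ₂−λ) = 1/(48.29−15.73) = 0.03071 hr
W_total = W₁ + W₂ = 0.08482 + 0.03071 = 0.11553 hr

Final: 0.11553 hr


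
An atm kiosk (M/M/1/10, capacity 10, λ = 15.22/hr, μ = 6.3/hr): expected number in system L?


ρ = 15.22/6.3 = 2.4159
L = ρ[1 − (K+1)ρ^K + Kρ^(K+1)] / [(1−ρ)(1−ρ^(K+1))]
Numerator: 2.4159·(1 − 11·6772.375498 + 10·16361.199220) = 215295.021476
Denominator: (-1.4159)·(-16360.199220) = 23163.964609
L = 215295.021476/23163.964609 = 9.2944

Final: 9.2944


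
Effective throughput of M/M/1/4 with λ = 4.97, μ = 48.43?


ρ = 0.1026; P_K = (1−ρ)ρ^4/(1−ρ^5) = 0.00009953
λ_eff = λ(1 − P_K) = 4.97·(1 − 0.00009953) = 4.97·0.999900 = 4.9695 /hr

Final: 4.9695 /hr


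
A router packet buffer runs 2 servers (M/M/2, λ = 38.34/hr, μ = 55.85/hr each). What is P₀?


a = λ/μ = 38.34/55.85 = 0.6865; ρ = a/c = 0.3432
Σ_{k=0}^{1} a^k/k! (terms k=0..1) = 1.00000 + 0.68648 = 1.68648
Tail: a^2/(2!(1−ρ)) = 0.47126/(2·0.6568) = 0.35877
P₀ = 1/(1.68648 + 0.35877) = 1/2.04526 = 0.488936

Final: 0.488936


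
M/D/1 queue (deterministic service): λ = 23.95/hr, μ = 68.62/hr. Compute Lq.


ρ = 23.95/68.62 = 0.3490
M/D/1: Lq = ρ²/(2(1−ρ)) = 0.1218/(2·0.6510) = 0.09357

Final: 0.09357


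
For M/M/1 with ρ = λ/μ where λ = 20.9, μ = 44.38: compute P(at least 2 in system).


ρ = 20.9/44.38 = 0.4709
P(N ≥ n) = ρ^n = 0.4709^2 = 0.221778

Final: 0.221778


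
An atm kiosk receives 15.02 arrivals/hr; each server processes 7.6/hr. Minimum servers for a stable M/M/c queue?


Stability requires cμ > λ ⇔ c > λ/μ.
λ/μ = 15.02/7.6 = 1.9763
Minimum integer c = ⌊1.9763⌋ + 1 = 2
Check: 2·7.6 = 15.20 > 15.02, while 1·7.6 = 7.60 ≤ 15.02

Final: 2 servers


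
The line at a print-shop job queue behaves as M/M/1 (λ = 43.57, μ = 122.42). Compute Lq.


ρ = 43.57/122.42 = 0.3559
Lq = ρ²/(1−ρ) = 0.1267/0.6441 = 0.1967

Final: 0.1967


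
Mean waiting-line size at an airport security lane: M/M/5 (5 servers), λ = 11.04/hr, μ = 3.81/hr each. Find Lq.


a = λ/μ = 2.8976; ρ = a/5 = 0.5795
P₀ = 0.052256
Lq = P₀·a^c·ρ / (c!·(1−ρ)²) = 0.052256·204.27748·0.5795/(120·0.17680)
= 0.29159

Final: 0.29159


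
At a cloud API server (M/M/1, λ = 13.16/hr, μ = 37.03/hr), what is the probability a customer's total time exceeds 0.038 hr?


W ~ Exponential(μ−λ) for M/M/1.
μ − λ = 37.03 − 13.16 = 23.8700
P(W > t) = e^{−(μ−λ)t} = e^{−0.9071} = 0.403709

Final: 0.403709


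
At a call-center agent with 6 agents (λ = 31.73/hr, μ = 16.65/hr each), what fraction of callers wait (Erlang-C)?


a = λ/μ = 1.9057; ρ = a/6 = 0.3176
P₀ = 0.148554 (from M/M/c formula)
C(c,a) = [a^c/(c!(1−ρ))]·P₀ = [47.89994/(720·0.6824)]·0.148554
= 0.09749·0.148554 = 0.014483

Final: 0.014483


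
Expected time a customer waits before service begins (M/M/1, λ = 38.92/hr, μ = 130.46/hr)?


ρ = 38.92/130.46 = 0.2983
Wq = ρ/(μ−λ) = 0.2983/(130.46 − 38.92) = 0.2983/91.54 = 0.003259 hr

Final: 0.003259 hr


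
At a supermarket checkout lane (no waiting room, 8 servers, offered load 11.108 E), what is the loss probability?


B(c,a) = (a^c/c!) / Σ_{k=0}^{c} a^k/k!
a^8/8! = 5748.657641
Σ terms (k=0..8): 1.00000 + 11.10800 + 61.69383 + 228.43170 + 634.35482 + 1409.28266 + 2609.05197 + 4140.19276 + 5748.65764 = 14843.773376
B = 5748.657641/14843.773376 = 0.387277

Final: 0.387277


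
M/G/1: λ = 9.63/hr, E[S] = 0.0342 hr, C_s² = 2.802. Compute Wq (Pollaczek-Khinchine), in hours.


ρ = λ·E[S] = 9.63·0.0342 = 0.3293
E[S²] = E[S]²(1+C_s²) = 0.0342²·(1+2.802) = 0.004447
Wq = λ·E[S²]/(2(1−ρ)) = 9.63·0.004447/(2·0.6707) = 0.03193 hr

Final: 0.03193 hr


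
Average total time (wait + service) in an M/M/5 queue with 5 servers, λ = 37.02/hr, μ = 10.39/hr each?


a = 3.5630; ρ = 0.7126; P₀ = 0.023914
Lq = P₀·a^c·ρ/(c!(1−ρ)²) = 0.98737
Wq = Lq/λ = 0.98737/37.02 = 0.02667 hr
W = Wq + 1/μ = 0.02667 + 0.09625 = 0.12292 hr

Final: 0.12292 hr


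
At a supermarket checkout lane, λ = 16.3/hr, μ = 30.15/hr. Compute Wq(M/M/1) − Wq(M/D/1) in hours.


ρ = 16.3/30.15 = 0.5406
Wq(M/M/1) = ρ/(μ−λ) = 0.5406/13.85 = 0.03903 hr
Wq(M/D/1) = ρ/(2(μ−λ)) = 0.01952 hr
Savings = 0.03903 − 0.01952 = 0.01952 hr

Final: 0.01952 hr


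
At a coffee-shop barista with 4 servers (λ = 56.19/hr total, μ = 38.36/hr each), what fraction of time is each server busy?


ρ = λ/(cμ) = 56.19/(4·38.36) = 56.19/153.44 = 0.3662

Final: 0.3662


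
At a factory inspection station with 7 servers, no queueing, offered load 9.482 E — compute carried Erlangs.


B(7,9.482) = 0.385182 (Erlang-B)
Carried load = a(1 − B) = 9.482·(1 − 0.385182) = 9.482·0.614818 = 5.8297 E

Final: 5.8297 Erlangs


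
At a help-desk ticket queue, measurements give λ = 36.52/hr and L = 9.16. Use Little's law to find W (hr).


W = L/λ = 9.16/36.52 = 0.2508 hr

Final: 0.2508 hr


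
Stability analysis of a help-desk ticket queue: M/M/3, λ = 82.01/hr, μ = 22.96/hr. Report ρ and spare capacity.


Total capacity cμ = 3·22.96 = 68.88/hr
ρ = λ/(cμ) = 82.01/68.88 = 1.1906
Stable ⇔ ρ < 1: NO
Spare capacity = cμ − λ = 68.88 − 82.01 = -13.13/hr

Final: ρ = 1.1906; unstable; margin = -13.13/hr


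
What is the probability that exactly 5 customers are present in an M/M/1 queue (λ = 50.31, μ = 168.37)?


ρ = 50.31/168.37 = 0.2988
P_n = (1−ρ)·ρ^n = (1 − 0.2988)·0.2988^5 = 0.7012·0.002382 = 0.001670

Final: 0.001670


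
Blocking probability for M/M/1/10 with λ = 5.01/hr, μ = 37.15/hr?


ρ = λ/μ = 5.01/37.15 = 0.1349
P_K = (1−ρ)ρ^K/(1−ρ^(K+1)) = (0.8651·0.000000001990)/(1 − 2.683e-10)
= 0.000000001721/1.000000 = 0.000000001721

Final: 0.000000001721


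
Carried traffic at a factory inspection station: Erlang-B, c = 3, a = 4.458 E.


B(3,4.458) = 0.489578 (Erlang-B)
Carried load = a(1 − B) = 4.458·(1 − 0.489578) = 4.458·0.510422 = 2.2755 E

Final: 2.2755 Erlangs


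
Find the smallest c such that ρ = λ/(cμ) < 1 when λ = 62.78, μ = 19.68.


Stability requires cμ > λ ⇔ c > λ/μ.
λ/μ = 62.78/19.68 = 3.1900
Minimum integer c = ⌊3.1900⌋ + 1 = 4
Check: 4·19.68 = 78.72 > 62.78, while 3·19.68 = 59.04 ≤ 62.78

Final: 4 servers


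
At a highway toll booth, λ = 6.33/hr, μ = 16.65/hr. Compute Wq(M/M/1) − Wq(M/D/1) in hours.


ρ = 6.33/16.65 = 0.3802
Wq(M/M/1) = ρ/(μ−λ) = 0.3802/10.32 = 0.03684 hr
Wq(M/D/1) = ρ/(2(μ−λ)) = 0.01842 hr
Savings = 0.03684 − 0.01842 = 0.01842 hr

Final: 0.01842 hr


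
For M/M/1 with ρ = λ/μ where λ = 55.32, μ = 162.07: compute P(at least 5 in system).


ρ = 55.32/162.07 = 0.3413
P(N ≥ n) = ρ^n = 0.3413^5 = 0.004633

Final: 0.004633


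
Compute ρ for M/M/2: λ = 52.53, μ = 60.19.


ρ = λ/(cμ) = 52.53/(2·60.19) = 52.53/120.38 = 0.4364

Final: 0.4364


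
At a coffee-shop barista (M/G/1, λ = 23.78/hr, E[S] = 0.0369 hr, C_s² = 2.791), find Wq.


ρ = λ·E[S] = 23.78·0.0369 = 0.8775
E[S²] = E[S]²(1+C_s²) = 0.0369²·(1+2.791) = 0.005162
Wq = λ·E[S²]/(2(1−ρ)) = 23.78·0.005162/(2·0.1225) = 0.50094 hr

Final: 0.50094 hr


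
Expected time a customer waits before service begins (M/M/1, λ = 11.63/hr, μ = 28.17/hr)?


ρ = 11.63/28.17 = 0.4129
Wq = ρ/(μ−λ) = 0.4129/(28.17 − 11.63) = 0.4129/16.54 = 0.02496 hr

Final: 0.02496 hr


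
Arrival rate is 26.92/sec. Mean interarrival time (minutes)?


Mean interarrival time = 1/λ = 1/26.92 second = 0.03715 second
In minutes: 0.03715 × 0.0166667 = 0.0006191 min

Final: 0.0006191 min


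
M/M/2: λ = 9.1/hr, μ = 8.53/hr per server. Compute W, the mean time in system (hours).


a = 1.0668; ρ = 0.5334; P₀ = 0.304281
Lq = P₀·a^c·ρ/(c!(1−ρ)²) = 0.42425
Wq = Lq/λ = 0.42425/9.1 = 0.04662 hr
W = Wq + 1/μ = 0.04662 + 0.11723 = 0.16385 hr

Final: 0.16385 hr


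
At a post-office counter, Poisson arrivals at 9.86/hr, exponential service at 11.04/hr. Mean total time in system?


W = 1/(μ−λ) = 1/(11.04 − 9.86) = 1/1.18 = 0.8475 hr

Final: 0.8475 hr


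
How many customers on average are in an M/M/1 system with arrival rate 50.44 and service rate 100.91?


ρ = λ/μ = 50.44/100.91 = 0.4999
L = ρ/(1−ρ) = 0.4999/(1 − 0.4999) = 0.4999/0.5001 = 0.9994

Final: 0.9994


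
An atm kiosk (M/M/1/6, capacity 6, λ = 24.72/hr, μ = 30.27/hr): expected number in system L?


ρ = 24.72/30.27 = 0.8167
L = ρ[1 − (K+1)ρ^K + Kρ^(K+1)] / [(1−ρ)(1−ρ^(K+1))]
Numerator: 0.8167·(1 − 7·0.296631 + 6·0.242244) = 0.307915
Denominator: (0.1833)·(0.757756) = 0.138935
L = 0.307915/0.138935 = 2.2163

Final: 2.2163


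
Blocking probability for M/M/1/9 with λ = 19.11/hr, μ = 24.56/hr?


ρ = λ/μ = 19.11/24.56 = 0.7781
P_K = (1−ρ)ρ^K/(1−ρ^(K+1)) = (0.2219·0.104542)/(1 − 0.081344)
= 0.023198/0.918656 = 0.025253

Final: 0.025253


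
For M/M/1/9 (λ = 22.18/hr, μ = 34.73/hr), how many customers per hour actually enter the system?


ρ = 0.6386; P_K = (1−ρ)ρ^9/(1−ρ^10) = 0.006459
λ_eff = λ(1 − P_K) = 22.18·(1 − 0.006459) = 22.18·0.993541 = 22.0367 /hr

Final: 22.0367 /hr


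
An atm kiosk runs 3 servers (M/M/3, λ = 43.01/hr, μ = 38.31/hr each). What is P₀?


a = λ/μ = 43.01/38.31 = 1.1227; ρ = a/c = 0.3742
Σ_{k=0}^{2} a^k/k! (terms k=0..2) = 1.00000 + 1.12268 + 0.63021 = 2.75289
Tail: a^3/(3!(1−ρ)) = 1.41505/(6·0.6258) = 0.37688
P₀ = 1/(2.75289 + 0.37688) = 1/3.12977 = 0.319512

Final: 0.319512


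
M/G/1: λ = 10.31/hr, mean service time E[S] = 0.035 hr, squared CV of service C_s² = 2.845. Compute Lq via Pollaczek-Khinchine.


ρ = λ·E[S] = 10.31·0.035 = 0.3609
Lq = ρ²(1+C_s²)/(2(1−ρ)) = 0.1302·(1+2.845)/(2·0.6391)
= 0.1302·3.8450/1.2783 = 0.39167

Final: 0.39167


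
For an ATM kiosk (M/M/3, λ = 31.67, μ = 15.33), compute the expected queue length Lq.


a = λ/μ = 2.0659; ρ = a/3 = 0.6886
P₀ = 0.100814
Lq = P₀·a^c·ρ / (c!·(1−ρ)²) = 0.100814·8.81694·0.6886/(6·0.09695)
= 1.05224

Final: 1.05224


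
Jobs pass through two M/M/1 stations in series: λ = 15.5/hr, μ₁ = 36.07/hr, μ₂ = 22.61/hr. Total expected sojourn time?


Each node sees arrival rate λ = 15.5/hr (tandem ⇒ throughput preserved).
W₁ = 1/(μ₁−λ) = 1/(36.07−15.5) = 0.04861 hr
W₂ = 1/(μ₂−λ) = 1/(22.61−15.5) = 0.14065 hr
W_total = W₁ + W₂ = 0.04861 + 0.14065 = 0.18926 hr

Final: 0.18926 hr


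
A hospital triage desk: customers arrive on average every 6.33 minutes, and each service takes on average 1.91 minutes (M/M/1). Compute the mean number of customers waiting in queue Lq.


λ = 60/6.33 = 9.4787 /hr
μ = 60/1.91 = 31.4136 /hr
ρ = λ/μ = 9.4787/31.4136 = 0.3017
Lq = ρ²/(1−ρ) = 0.09105/0.6983 = 0.1304

Final: 0.1304


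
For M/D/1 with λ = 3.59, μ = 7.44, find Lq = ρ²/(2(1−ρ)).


ρ = 3.59/7.44 = 0.4825
M/D/1: Lq = ρ²/(2(1−ρ)) = 0.2328/(2·0.5175) = 0.22497

Final: 0.22497


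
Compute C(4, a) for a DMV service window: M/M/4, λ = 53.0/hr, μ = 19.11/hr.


a = λ/μ = 2.7734; ρ = a/4 = 0.6934
P₀ = 0.052045 (from M/M/c formula)
C(c,a) = [a^c/(c!(1−ρ))]·P₀ = [59.16444/(24·0.3066)]·0.052045
= 8.03919·0.052045 = 0.418403

Final: 0.418403


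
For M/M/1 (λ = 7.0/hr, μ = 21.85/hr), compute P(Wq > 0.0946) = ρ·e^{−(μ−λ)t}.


ρ = 7.0/21.85 = 0.3204
P(Wq > t) = ρ·e^{−(μ−λ)t} = 0.3204·e^{−1.4048}
= 0.3204·0.245414 = 0.078622

Final: 0.078622


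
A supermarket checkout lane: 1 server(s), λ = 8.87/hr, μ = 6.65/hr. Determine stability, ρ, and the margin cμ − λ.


Total capacity cμ = 1·6.65 = 6.65/hr
ρ = λ/(cμ) = 8.87/6.65 = 1.3338
Stable ⇔ ρ < 1: NO
Spare capacity = cμ − λ = 6.65 − 8.87 = -2.22/hr

Final: ρ = 1.3338; unstable; margin = -2.22/hr


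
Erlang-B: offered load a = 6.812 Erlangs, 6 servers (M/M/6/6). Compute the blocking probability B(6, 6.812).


B(c,a) = (a^c/c!) / Σ_{k=0}^{c} a^k/k!
a^6/6! = 138.776311
Σ terms (k=0..6): 1.00000 + 6.81200 + 23.20167 + 52.68326 + 89.71960 + 122.23398 + 138.77631 = 434.426823
B = 138.776311/434.426823 = 0.319447

Final: 0.319447


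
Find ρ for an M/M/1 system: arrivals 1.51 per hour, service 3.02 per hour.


ρ = λ/μ = 1.51/3.02 = 0.5000

Final: 0.5000


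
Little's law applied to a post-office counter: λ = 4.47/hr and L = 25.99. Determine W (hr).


W = L/λ = 25.99/4.47 = 5.8143 hr

Final: 5.8143 hr


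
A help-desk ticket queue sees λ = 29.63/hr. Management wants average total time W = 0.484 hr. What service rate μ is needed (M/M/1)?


W = 1/(μ−λ) ⇒ μ − λ = 1/W = 1/0.484 = 2.0661
μ = λ + 1/W = 29.63 + 2.0661 = 31.6961 per hr

Final: 31.6961 /hr


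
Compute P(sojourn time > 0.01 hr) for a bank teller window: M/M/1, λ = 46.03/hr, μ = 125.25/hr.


W ~ Exponential(μ−λ) for M/M/1.
μ − λ = 125.25 − 46.03 = 79.2200
P(W > t) = e^{−(μ−λ)t} = e^{−0.7922} = 0.452847

Final: 0.452847


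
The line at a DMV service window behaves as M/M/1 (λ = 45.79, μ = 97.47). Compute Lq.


ρ = 45.79/97.47 = 0.4698
Lq = ρ²/(1−ρ) = 0.2207/0.5302 = 0.4162

Final: 0.4162


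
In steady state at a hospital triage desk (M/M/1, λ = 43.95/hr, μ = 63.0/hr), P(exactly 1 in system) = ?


ρ = 43.95/63.0 = 0.6976
P_n = (1−ρ)·ρ^n = (1 − 0.6976)·0.6976^1 = 0.3024·0.697619 = 0.210947

Final: 0.210947


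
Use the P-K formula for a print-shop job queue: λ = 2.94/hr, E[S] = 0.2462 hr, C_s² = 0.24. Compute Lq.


ρ = λ·E[S] = 2.94·0.2462 = 0.7238
Lq = ρ²(1+C_s²)/(2(1−ρ)) = 0.5239·(1+0.24)/(2·0.2762)
= 0.5239·1.2400/0.5523 = 1.17620

Final: 1.17620


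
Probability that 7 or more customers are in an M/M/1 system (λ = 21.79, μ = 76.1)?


ρ = 21.79/76.1 = 0.2863
P(N ≥ n) = ρ^n = 0.2863^7 = 0.0001578

Final: 0.0001578


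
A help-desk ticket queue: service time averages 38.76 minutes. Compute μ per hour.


μ = 1/(service time) in consistent units.
1 hour = 60 min, so μ = 60/38.76 = 1.5480 per hour

Final: 1.5480 /hr


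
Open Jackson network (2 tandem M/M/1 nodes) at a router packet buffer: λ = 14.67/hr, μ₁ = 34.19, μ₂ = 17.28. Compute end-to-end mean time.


Each node sees arrival rate λ = 14.67/hr (tandem ⇒ throughput preserved).
W₁ = 1/(μ₁−λ) = 1/(34.19−14.67) = 0.05123 hr
W₂ = 1/(μ₂−λ) = 1/(17.28−14.67) = 0.38314 hr
W_total = W₁ + W₂ = 0.05123 + 0.38314 = 0.43437 hr

Final: 0.43437 hr


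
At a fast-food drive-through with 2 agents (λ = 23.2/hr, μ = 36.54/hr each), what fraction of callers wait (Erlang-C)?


a = λ/μ = 0.6349; ρ = a/2 = 0.3175
P₀ = 0.518072 (from M/M/c formula)
C(c,a) = [a^c/(c!(1−ρ))]·P₀ = [0.40312/(2·0.6825)]·0.518072
= 0.29531·0.518072 = 0.152993

Final: 0.152993


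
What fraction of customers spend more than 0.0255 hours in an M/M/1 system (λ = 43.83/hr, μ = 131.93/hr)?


W ~ Exponential(μ−λ) for M/M/1.
μ − λ = 131.93 − 43.83 = 88.1000
P(W > t) = e^{−(μ−λ)t} = e^{−2.2466} = 0.105763

Final: 0.105763


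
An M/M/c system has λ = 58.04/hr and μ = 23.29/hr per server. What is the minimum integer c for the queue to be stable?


Stability requires cμ > λ ⇔ c > λ/μ.
λ/μ = 58.04/23.29 = 2.4921
Minimum integer c = ⌊2.4921⌋ + 1 = 3
Check: 3·23.29 = 69.87 > 58.04, while 2·23.29 = 46.58 ≤ 58.04

Final: 3 servers


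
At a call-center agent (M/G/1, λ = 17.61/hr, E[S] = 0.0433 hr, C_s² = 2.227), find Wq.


ρ = λ·E[S] = 17.61·0.0433 = 0.7625
E[S²] = E[S]²(1+C_s²) = 0.0433²·(1+2.227) = 0.006050
Wq = λ·E[S²]/(2(1−ρ)) = 17.61·0.006050/(2·0.2375) = 0.22432 hr

Final: 0.22432 hr


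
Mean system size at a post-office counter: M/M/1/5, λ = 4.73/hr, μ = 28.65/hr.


ρ = 4.73/28.65 = 0.1651
L = ρ[1 − (K+1)ρ^K + Kρ^(K+1)] / [(1−ρ)(1−ρ^(K+1))]
Numerator: 0.1651·(1 − 6·0.0001227 + 5·0.00002025) = 0.164991
Denominator: (0.8349)·(0.999980) = 0.834887
L = 0.164991/0.834887 = 0.1976

Final: 0.1976


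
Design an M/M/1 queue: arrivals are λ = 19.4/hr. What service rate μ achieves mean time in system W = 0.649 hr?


W = 1/(μ−λ) ⇒ μ − λ = 1/W = 1/0.649 = 1.5408
μ = λ + 1/W = 19.4 + 1.5408 = 20.9408 per hr

Final: 20.9408 /hr


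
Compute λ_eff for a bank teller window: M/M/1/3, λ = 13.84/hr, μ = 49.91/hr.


ρ = 0.2773; P_K = (1−ρ)ρ^3/(1−ρ^4) = 0.015502
λ_eff = λ(1 − P_K) = 13.84·(1 − 0.015502) = 13.84·0.984498 = 13.6255 /hr

Final: 13.6255 /hr


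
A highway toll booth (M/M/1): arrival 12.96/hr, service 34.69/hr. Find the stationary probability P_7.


ρ = 12.96/34.69 = 0.3736
P_n = (1−ρ)·ρ^n = (1 − 0.3736)·0.3736^7 = 0.6264·0.001016 = 0.0006363

Final: 0.0006363


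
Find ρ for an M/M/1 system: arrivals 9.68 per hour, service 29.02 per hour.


ρ = λ/μ = 9.68/29.02 = 0.3336

Final: 0.3336


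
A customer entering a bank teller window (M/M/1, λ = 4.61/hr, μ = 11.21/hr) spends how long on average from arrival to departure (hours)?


W = 1/(μ−λ) = 1/(11.21 − 4.61) = 1/6.60 = 0.1515 hr

Final: 0.1515 hr


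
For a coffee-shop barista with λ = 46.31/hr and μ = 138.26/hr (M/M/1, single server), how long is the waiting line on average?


ρ = 46.31/138.26 = 0.3349
Lq = ρ²/(1−ρ) = 0.1122/0.6651 = 0.1687

Final: 0.1687


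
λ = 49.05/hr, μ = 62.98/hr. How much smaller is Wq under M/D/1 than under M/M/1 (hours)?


ρ = 49.05/62.98 = 0.7788
Wq(M/M/1) = ρ/(μ−λ) = 0.7788/13.93 = 0.05591 hr
Wq(M/D/1) = ρ/(2(μ−λ)) = 0.02795 hr
Savings = 0.05591 − 0.02795 = 0.02795 hr

Final: 0.02795 hr


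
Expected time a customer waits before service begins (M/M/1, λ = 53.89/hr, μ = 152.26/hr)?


ρ = 53.89/152.26 = 0.3539
Wq = ρ/(μ−λ) = 0.3539/(152.26 − 53.89) = 0.3539/98.37 = 0.003598 hr

Final: 0.003598 hr


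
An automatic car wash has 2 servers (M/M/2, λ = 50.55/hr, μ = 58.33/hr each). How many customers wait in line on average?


a = λ/μ = 0.8666; ρ = a/2 = 0.4333
P₀ = 0.395371
Lq = P₀·a^c·ρ / (c!·(1−ρ)²) = 0.395371·0.75103·0.4333/(2·0.32114)
= 0.20033

Final: 0.20033


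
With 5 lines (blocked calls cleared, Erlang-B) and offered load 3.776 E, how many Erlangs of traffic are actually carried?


B(5,3.776) = 0.178958 (Erlang-B)
Carried load = a(1 − B) = 3.776·(1 − 0.178958) = 3.776·0.821042 = 3.1003 E

Final: 3.1003 Erlangs


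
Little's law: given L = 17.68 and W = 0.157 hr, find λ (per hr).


λ = L/W = 17.68/0.157 = 112.6115 /hr

Final: 112.6115 /hr


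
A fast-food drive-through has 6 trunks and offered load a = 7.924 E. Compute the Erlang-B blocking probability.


B(c,a) = (a^c/c!) / Σ_{k=0}^{c} a^k/k!
a^6/6! = 343.822509
Σ terms (k=0..6): 1.00000 + 7.92400 + 31.39489 + 82.92436 + 164.27317 + 260.34011 + 343.82251 = 891.679039
B = 343.822509/891.679039 = 0.385590

Final: 0.385590


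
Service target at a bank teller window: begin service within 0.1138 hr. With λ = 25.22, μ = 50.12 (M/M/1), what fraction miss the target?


ρ = 25.22/50.12 = 0.5032
P(Wq > t) = ρ·e^{−(μ−λ)t} = 0.5032·e^{−2.8336}
= 0.5032·0.058800 = 0.029588

Final: 0.029588


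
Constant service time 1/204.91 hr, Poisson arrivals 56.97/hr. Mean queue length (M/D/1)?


ρ = 56.97/204.91 = 0.2780
M/D/1: Lq = ρ²/(2(1−ρ)) = 0.07730/(2·0.7220) = 0.05353

Final: 0.05353


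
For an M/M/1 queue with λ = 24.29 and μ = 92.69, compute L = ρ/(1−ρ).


ρ = λ/μ = 24.29/92.69 = 0.2621
L = ρ/(1−ρ) = 0.2621/(1 − 0.2621) = 0.2621/0.7379 = 0.3551

Final: 0.3551


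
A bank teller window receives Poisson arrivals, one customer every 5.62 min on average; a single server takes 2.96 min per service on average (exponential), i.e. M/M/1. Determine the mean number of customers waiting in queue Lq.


λ = 60/5.62 = 10.6762 /hr
μ = 60/2.96 = 20.2703 /hr
ρ = λ/μ = 10.6762/20.2703 = 0.5267
Lq = ρ²/(1−ρ) = 0.2774/0.4733 = 0.5861

Final: 0.5861


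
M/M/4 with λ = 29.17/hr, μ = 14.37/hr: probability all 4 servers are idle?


a = λ/μ = 29.17/14.37 = 2.0299; ρ = a/c = 0.5075
Σ_{k=0}^{3} a^k/k! (terms k=0..3) = 1.00000 + 2.02992 + 2.06029 + 1.39408 = 6.48430
Tail: a^4/(4!(1−ρ)) = 16.97926/(24·0.4925) = 1.43643
P₀ = 1/(6.48430 + 1.43643) = 1/7.92073 = 0.126251

Final: 0.126251


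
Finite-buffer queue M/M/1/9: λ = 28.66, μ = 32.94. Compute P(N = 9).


ρ = λ/μ = 28.66/32.94 = 0.8701
P_K = (1−ρ)ρ^K/(1−ρ^(K+1)) = (0.1299·0.285742)/(1 − 0.248614)
= 0.037127/0.751386 = 0.049412

Final: 0.049412


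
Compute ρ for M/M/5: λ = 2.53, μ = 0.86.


ρ = λ/(cμ) = 2.53/(5·0.86) = 2.53/4.30 = 0.5884

Final: 0.5884


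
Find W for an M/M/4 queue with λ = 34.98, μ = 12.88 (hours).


a = 2.7158; ρ = 0.6790; P₀ = 0.056170
Lq = P₀·a^c·ρ/(c!(1−ρ)²) = 0.83876
Wq = Lq/λ = 0.83876/34.98 = 0.02398 hr
W = Wq + 1/μ = 0.02398 + 0.07764 = 0.10162 hr

Final: 0.10162 hr


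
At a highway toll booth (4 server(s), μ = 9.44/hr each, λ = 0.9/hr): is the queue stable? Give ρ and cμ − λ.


Total capacity cμ = 4·9.44 = 37.76/hr
ρ = λ/(cμ) = 0.9/37.76 = 0.02383
Stable ⇔ ρ < 1: YES
Spare capacity = cμ − λ = 37.76 − 0.9 = 36.86/hr

Final: ρ = 0.02383; stable; margin = 36.86/hr


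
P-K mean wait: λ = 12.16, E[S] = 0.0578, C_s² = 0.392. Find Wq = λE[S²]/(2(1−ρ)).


ρ = λ·E[S] = 12.16·0.0578 = 0.7028
E[S²] = E[S]²(1+C_s²) = 0.0578²·(1+0.392) = 0.004650
Wq = λ·E[S²]/(2(1−ρ)) = 12.16·0.004650/(2·0.2972) = 0.09515 hr

Final: 0.09515 hr


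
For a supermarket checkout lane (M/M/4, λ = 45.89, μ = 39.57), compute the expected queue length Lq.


a = λ/μ = 1.1597; ρ = a/4 = 0.2899
P₀ = 0.312667
Lq = P₀·a^c·ρ / (c!·(1−ρ)²) = 0.312667·1.80887·0.2899/(24·0.50420)
= 0.01355

Final: 0.01355


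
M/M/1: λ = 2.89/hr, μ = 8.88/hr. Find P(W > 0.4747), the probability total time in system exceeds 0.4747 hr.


W ~ Exponential(μ−λ) for M/M/1.
μ − λ = 8.88 − 2.89 = 5.9900
P(W > t) = e^{−(μ−λ)t} = e^{−2.8435} = 0.058224

Final: 0.058224


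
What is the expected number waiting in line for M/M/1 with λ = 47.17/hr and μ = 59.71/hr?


ρ = 47.17/59.71 = 0.7900
Lq = ρ²/(1−ρ) = 0.6241/0.2100 = 2.9716

Final: 2.9716


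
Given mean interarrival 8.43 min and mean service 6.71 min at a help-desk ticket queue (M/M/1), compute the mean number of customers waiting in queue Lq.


λ = 60/8.43 = 7.1174 /hr
μ = 60/6.71 = 8.9419 /hr
ρ = λ/μ = 7.1174/8.9419 = 0.7960
Lq = ρ²/(1−ρ) = 0.6336/0.2040 = 3.1052

Final: 3.1052


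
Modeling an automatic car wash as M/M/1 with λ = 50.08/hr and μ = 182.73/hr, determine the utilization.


ρ = λ/μ = 50.08/182.73 = 0.2741

Final: 0.2741


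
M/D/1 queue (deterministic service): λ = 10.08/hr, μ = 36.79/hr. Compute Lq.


ρ = 10.08/36.79 = 0.2740
M/D/1: Lq = ρ²/(2(1−ρ)) = 0.07507/(2·0.7260) = 0.05170

Final: 0.05170


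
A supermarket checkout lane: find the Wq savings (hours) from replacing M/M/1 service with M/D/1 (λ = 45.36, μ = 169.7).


ρ = 45.36/169.7 = 0.2673
Wq(M/M/1) = ρ/(μ−λ) = 0.2673/124.34 = 0.002150 hr
Wq(M/D/1) = ρ/(2(μ−λ)) = 0.001075 hr
Savings = 0.002150 − 0.001075 = 0.001075 hr

Final: 0.001075 hr


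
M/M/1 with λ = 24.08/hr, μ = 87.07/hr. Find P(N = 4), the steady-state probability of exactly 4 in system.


ρ = 24.08/87.07 = 0.2766
P_n = (1−ρ)·ρ^n = (1 − 0.2766)·0.2766^4 = 0.7234·0.005850 = 0.004232

Final: 0.004232


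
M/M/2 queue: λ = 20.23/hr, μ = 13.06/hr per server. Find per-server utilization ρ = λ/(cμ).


ρ = λ/(cμ) = 20.23/(2·13.06) = 20.23/26.12 = 0.7745

Final: 0.7745


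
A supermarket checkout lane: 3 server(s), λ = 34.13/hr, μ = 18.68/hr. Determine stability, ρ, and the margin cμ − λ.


Total capacity cμ = 3·18.68 = 56.04/hr
ρ = λ/(cμ) = 34.13/56.04 = 0.6090
Stable ⇔ ρ < 1: YES
Spare capacity = cμ − λ = 56.04 − 34.13 = 21.91/hr

Final: ρ = 0.6090; stable; margin = 21.91/hr


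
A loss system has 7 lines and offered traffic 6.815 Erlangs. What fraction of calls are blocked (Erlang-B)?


B(c,a) = (a^c/c!) / Σ_{k=0}^{c} a^k/k!
a^7/7! = 135.466055
Σ terms (k=0..7): 1.00000 + 6.81500 + 23.22211 + 52.75290 + 89.87775 + 122.50338 + 139.14342 + 135.46606 = 570.780611
B = 135.466055/570.780611 = 0.237335

Final: 0.237335


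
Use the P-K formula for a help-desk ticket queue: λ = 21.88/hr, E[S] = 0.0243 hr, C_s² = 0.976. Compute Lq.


ρ = λ·E[S] = 21.88·0.0243 = 0.5317
Lq = ρ²(1+C_s²)/(2(1−ρ)) = 0.2827·(1+0.976)/(2·0.4683)
= 0.2827·1.9760/0.9366 = 0.59638

Final: 0.59638


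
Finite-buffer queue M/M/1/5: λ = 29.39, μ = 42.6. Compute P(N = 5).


ρ = λ/μ = 29.39/42.6 = 0.6899
P_K = (1−ρ)ρ^K/(1−ρ^(K+1)) = (0.3101·0.156297)/(1 − 0.107830)
= 0.048467/0.892170 = 0.054324

Final: 0.054324


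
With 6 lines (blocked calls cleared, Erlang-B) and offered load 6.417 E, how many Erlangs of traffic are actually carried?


B(6,6.417) = 0.293557 (Erlang-B)
Carried load = a(1 − B) = 6.417·(1 − 0.293557) = 6.417·0.706443 = 4.5332 E

Final: 4.5332 Erlangs


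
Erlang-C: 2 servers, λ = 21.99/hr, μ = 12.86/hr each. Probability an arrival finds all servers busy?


a = λ/μ = 1.7100; ρ = a/2 = 0.8550
P₀ = 0.078181 (from M/M/c formula)
C(c,a) = [a^c/(c!(1−ρ))]·P₀ = [2.92394/(2·0.1450)]·0.078181
= 10.08093·0.078181 = 0.788134

Final: 0.788134


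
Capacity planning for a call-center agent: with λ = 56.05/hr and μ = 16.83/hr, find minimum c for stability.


Stability requires cμ > λ ⇔ c > λ/μ.
λ/μ = 56.05/16.83 = 3.3304
Minimum integer c = ⌊3.3304⌋ + 1 = 4
Check: 4·16.83 = 67.32 > 56.05, while 3·16.83 = 50.49 ≤ 56.05

Final: 4 servers


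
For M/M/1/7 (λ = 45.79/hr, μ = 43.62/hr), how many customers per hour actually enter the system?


ρ = 1.0497; P_K = (1−ρ)ρ^7/(1−ρ^8) = 0.147239
λ_eff = λ(1 − P_K) = 45.79·(1 − 0.147239) = 45.79·0.852761 = 39.0479 /hr

Final: 39.0479 /hr


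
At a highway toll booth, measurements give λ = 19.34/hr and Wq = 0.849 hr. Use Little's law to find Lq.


Lq = λWq = 19.34·0.849 = 16.4197

Final: 16.4197


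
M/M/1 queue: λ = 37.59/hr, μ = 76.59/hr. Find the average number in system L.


ρ = λ/μ = 37.59/76.59 = 0.4908
L = ρ/(1−ρ) = 0.4908/(1 − 0.4908) = 0.4908/0.5092 = 0.9638

Final: 0.9638


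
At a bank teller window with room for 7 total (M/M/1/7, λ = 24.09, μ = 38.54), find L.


ρ = 24.09/38.54 = 0.6251
L = ρ[1 − (K+1)ρ^K + Kρ^(K+1)] / [(1−ρ)(1−ρ^(K+1))]
Numerator: 0.6251·(1 − 8·0.037280 + 7·0.023302) = 0.540604
Denominator: (0.3749)·(0.976698) = 0.366198
L = 0.540604/0.366198 = 1.4763

Final: 1.4763


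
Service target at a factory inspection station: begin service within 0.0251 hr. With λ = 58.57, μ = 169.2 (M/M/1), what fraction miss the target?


ρ = 58.57/169.2 = 0.3462
P(Wq > t) = ρ·e^{−(μ−λ)t} = 0.3462·e^{−2.7768}
= 0.3462·0.062237 = 0.021544

Final: 0.021544


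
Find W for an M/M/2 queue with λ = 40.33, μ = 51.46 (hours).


a = 0.7837; ρ = 0.3919; P₀ = 0.436928
Lq = P₀·a^c·ρ/(c!(1−ρ)²) = 0.14217
Wq = Lq/λ = 0.14217/40.33 = 0.003525 hr
W = Wq + 1/μ = 0.003525 + 0.01943 = 0.02296 hr

Final: 0.02296 hr


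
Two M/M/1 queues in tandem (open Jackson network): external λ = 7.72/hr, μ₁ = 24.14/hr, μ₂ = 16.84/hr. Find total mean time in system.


Each node sees arrival rate λ = 7.72/hr (tandem ⇒ throughput preserved).
W₁ = 1/(μ₁−λ) = 1/(24.14−7.72) = 0.06090 hr
W₂ = 1/(μ₂−λ) = 1/(16.84−7.72) = 0.10965 hr
W_total = W₁ + W₂ = 0.06090 + 0.10965 = 0.17055 hr

Final: 0.17055 hr


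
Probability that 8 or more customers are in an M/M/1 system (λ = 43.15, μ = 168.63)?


ρ = 43.15/168.63 = 0.2559
P(N ≥ n) = ρ^n = 0.2559^8 = 0.00001838

Final: 0.00001838


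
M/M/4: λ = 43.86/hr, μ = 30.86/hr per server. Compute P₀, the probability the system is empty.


a = λ/μ = 43.86/30.86 = 1.4213; ρ = a/c = 0.3553
Σ_{k=0}^{3} a^k/k! (terms k=0..3) = 1.00000 + 1.42126 + 1.00999 + 0.47848 = 3.90973
Tail: a^4/(4!(1−ρ)) = 4.08029/(24·0.6447) = 0.26371
P₀ = 1/(3.90973 + 0.26371) = 1/4.17344 = 0.239610

Final: 0.239610


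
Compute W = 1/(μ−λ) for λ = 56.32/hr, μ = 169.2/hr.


W = 1/(μ−λ) = 1/(169.2 − 56.32) = 1/112.88 = 0.008859 hr

Final: 0.008859 hr


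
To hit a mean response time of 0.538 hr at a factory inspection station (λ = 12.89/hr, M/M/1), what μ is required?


W = 1/(μ−λ) ⇒ μ − λ = 1/W = 1/0.538 = 1.8587
μ = λ + 1/W = 12.89 + 1.8587 = 14.7487 per hr

Final: 14.7487 /hr


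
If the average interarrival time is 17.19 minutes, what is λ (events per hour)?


λ = 1/(interarrival time) in consistent units.
1 hour = 60 min, so λ = 60/17.19 = 3.4904 per hour

Final: 3.4904 /hr


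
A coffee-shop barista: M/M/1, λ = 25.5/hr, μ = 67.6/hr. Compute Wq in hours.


ρ = 25.5/67.6 = 0.3772
Wq = ρ/(μ−λ) = 0.3772/(67.6 − 25.5) = 0.3772/42.10 = 0.008960 hr

Final: 0.008960 hr


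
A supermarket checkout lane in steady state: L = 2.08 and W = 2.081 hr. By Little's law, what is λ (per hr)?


λ = L/W = 2.08/2.081 = 0.9995 /hr

Final: 0.9995 /hr


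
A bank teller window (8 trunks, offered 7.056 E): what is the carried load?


B(8,7.056) = 0.182042 (Erlang-B)
Carried load = a(1 − B) = 7.056·(1 − 0.182042) = 7.056·0.817958 = 5.7715 E

Final: 5.7715 Erlangs


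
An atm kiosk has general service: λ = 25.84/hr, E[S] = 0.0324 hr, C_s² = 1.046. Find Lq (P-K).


ρ = λ·E[S] = 25.84·0.0324 = 0.8372
Lq = ρ²(1+C_s²)/(2(1−ρ)) = 0.7009·(1+1.046)/(2·0.1628)
= 0.7009·2.0460/0.3256 = 4.40493

Final: 4.40493


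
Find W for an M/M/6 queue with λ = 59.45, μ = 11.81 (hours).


a = 5.0339; ρ = 0.8390; P₀ = 0.004274
Lq = P₀·a^c·ρ/(c!(1−ρ)²) = 3.12499
Wq = Lq/λ = 3.12499/59.45 = 0.05257 hr
W = Wq + 1/μ = 0.05257 + 0.08467 = 0.13724 hr

Final: 0.13724 hr


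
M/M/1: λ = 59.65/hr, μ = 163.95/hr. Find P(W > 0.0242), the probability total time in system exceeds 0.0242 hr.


W ~ Exponential(μ−λ) for M/M/1.
μ − λ = 163.95 − 59.65 = 104.3000
P(W > t) = e^{−(μ−λ)t} = e^{−2.5241} = 0.080134

Final: 0.080134


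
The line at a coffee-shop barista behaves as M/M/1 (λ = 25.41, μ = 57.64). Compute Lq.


ρ = 25.41/57.64 = 0.4408
Lq = ρ²/(1−ρ) = 0.1943/0.5592 = 0.3476

Final: 0.3476


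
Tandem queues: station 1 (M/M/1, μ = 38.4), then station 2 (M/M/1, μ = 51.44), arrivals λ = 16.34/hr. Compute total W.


Each node sees arrival rate λ = 16.34/hr (tandem ⇒ throughput preserved).
W₁ = 1/(μ₁−λ) = 1/(38.4−16.34) = 0.04533 hr
W₂ = 1/(μ₂−λ) = 1/(51.44−16.34) = 0.02849 hr
W_total = W₁ + W₂ = 0.04533 + 0.02849 = 0.07382 hr

Final: 0.07382 hr


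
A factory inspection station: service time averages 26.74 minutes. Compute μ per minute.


μ = 1/(service time) in consistent units.
1 minute = 1 min, so μ = 1/26.74 = 0.03740 per minute

Final: 0.03740 /min


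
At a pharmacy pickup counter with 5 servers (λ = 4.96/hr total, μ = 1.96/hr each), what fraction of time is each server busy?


ρ = λ/(cμ) = 4.96/(5·1.96) = 4.96/9.80 = 0.5061

Final: 0.5061


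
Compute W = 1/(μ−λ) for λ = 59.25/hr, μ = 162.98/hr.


W = 1/(μ−λ) = 1/(162.98 − 59.25) = 1/103.73 = 0.009640 hr

Final: 0.009640 hr


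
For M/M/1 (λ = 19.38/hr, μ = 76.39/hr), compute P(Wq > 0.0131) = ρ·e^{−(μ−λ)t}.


ρ = 19.38/76.39 = 0.2537
P(Wq > t) = ρ·e^{−(μ−λ)t} = 0.2537·e^{−0.7468}
= 0.2537·0.473866 = 0.120219

Final: 0.120219


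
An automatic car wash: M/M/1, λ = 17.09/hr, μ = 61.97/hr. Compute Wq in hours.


ρ = 17.09/61.97 = 0.2758
Wq = ρ/(μ−λ) = 0.2758/(61.97 − 17.09) = 0.2758/44.88 = 0.006145 hr

Final: 0.006145 hr


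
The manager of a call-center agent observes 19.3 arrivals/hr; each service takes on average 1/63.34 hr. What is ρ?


ρ = λ/μ = 19.3/63.34 = 0.3047

Final: 0.3047


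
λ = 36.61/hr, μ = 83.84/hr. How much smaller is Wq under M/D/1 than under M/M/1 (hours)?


ρ = 36.61/83.84 = 0.4367
Wq(M/M/1) = ρ/(μ−λ) = 0.4367/47.23 = 0.009246 hr
Wq(M/D/1) = ρ/(2(μ−λ)) = 0.004623 hr
Savings = 0.009246 − 0.004623 = 0.004623 hr

Final: 0.004623 hr


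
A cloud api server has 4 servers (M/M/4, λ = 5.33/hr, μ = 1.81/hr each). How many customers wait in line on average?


a = λ/μ = 2.9448; ρ = a/4 = 0.7362
P₀ = 0.040962
Lq = P₀·a^c·ρ / (c!·(1−ρ)²) = 0.040962·75.19596·0.7362/(24·0.06960)
= 1.35757

Final: 1.35757
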